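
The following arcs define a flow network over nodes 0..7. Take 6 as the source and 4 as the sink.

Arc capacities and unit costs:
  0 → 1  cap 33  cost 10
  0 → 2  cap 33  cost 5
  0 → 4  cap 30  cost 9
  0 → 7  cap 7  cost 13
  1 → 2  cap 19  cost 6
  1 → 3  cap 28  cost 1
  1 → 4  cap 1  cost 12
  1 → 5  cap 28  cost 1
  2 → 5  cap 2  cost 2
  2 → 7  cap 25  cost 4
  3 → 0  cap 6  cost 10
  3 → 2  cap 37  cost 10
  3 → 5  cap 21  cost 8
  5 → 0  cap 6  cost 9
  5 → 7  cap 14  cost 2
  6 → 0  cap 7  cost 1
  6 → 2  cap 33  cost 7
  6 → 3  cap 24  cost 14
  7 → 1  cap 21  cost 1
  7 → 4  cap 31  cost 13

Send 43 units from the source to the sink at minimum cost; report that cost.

Minimum cost for 43 units: 1027

shortest-cost path #1: 6→0→4 push 7 @ unit cost 10 (adds 70)
shortest-cost path #2: 6→2→7→4 push 25 @ unit cost 24 (adds 600)
shortest-cost path #3: 6→2→5→7→4 push 2 @ unit cost 24 (adds 48)
shortest-cost path #4: 6→3→0→4 push 6 @ unit cost 33 (adds 198)
shortest-cost path #5: 6→3→5→7→4 push 3 @ unit cost 37 (adds 111)
total cost = 1027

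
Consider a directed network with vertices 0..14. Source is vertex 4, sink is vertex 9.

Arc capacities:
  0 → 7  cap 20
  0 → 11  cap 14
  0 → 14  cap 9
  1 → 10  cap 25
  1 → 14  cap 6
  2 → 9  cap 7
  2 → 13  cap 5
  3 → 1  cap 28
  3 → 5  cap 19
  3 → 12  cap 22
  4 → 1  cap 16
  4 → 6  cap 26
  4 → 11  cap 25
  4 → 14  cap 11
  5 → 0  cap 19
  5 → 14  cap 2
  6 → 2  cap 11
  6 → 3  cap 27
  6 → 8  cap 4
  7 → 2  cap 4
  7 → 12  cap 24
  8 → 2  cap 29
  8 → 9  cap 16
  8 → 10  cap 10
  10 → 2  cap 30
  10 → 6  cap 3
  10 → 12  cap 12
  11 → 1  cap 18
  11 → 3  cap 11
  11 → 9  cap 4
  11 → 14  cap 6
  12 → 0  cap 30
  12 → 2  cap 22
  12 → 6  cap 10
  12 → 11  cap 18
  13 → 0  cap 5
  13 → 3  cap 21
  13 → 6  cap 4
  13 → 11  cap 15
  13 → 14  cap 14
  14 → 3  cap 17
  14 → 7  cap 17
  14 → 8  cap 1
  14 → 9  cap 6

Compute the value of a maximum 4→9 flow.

Maximum flow value: 22

augment #1: 4→11→9 bottleneck 4, total now 4
augment #2: 4→14→9 bottleneck 6, total now 10
augment #3: 4→6→2→9 bottleneck 7, total now 17
augment #4: 4→6→8→9 bottleneck 4, total now 21
augment #5: 4→14→8→9 bottleneck 1, total now 22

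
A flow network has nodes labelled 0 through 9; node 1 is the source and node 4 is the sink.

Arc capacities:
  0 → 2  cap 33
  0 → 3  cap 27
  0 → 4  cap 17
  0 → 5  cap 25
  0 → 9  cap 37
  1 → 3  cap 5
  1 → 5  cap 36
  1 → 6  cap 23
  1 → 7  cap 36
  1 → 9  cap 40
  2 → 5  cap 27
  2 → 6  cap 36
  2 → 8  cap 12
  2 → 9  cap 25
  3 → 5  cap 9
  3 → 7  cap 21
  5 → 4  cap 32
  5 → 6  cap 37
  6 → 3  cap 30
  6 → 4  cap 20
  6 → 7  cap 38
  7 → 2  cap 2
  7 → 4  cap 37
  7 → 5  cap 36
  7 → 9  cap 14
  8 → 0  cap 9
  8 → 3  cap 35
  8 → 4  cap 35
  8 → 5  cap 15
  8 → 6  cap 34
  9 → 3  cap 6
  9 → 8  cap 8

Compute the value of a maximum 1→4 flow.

Maximum flow value: 99

augment #1: 1→5→4 bottleneck 32, total now 32
augment #2: 1→6→4 bottleneck 20, total now 52
augment #3: 1→7→4 bottleneck 36, total now 88
augment #4: 1→3→7→4 bottleneck 1, total now 89
augment #5: 1→9→8→4 bottleneck 8, total now 97
augment #6: 1→3→7→2→8→4 bottleneck 2, total now 99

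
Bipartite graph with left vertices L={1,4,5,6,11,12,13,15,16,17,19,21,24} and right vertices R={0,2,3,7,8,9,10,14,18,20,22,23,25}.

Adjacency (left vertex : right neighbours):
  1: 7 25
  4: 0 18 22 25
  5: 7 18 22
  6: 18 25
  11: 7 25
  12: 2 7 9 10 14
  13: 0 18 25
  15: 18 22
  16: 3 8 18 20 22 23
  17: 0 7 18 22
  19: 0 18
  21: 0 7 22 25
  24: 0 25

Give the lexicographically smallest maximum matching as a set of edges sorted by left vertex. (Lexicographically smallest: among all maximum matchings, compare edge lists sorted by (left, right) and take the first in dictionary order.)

Lex-smallest maximum matching: {(1,7), (4,0), (5,18), (6,25), (12,2), (15,22), (16,3)}

|M| = 7 (so the lex-smallest maximum matching has 7 edges)
process left vertices in ascending order; for each, take the smallest-labelled available neighbour that still permits 7 edges overall, or leave it unmatched if none does
lex-smallest matching: {1-7, 4-0, 5-18, 6-25, 12-2, 15-22, 16-3}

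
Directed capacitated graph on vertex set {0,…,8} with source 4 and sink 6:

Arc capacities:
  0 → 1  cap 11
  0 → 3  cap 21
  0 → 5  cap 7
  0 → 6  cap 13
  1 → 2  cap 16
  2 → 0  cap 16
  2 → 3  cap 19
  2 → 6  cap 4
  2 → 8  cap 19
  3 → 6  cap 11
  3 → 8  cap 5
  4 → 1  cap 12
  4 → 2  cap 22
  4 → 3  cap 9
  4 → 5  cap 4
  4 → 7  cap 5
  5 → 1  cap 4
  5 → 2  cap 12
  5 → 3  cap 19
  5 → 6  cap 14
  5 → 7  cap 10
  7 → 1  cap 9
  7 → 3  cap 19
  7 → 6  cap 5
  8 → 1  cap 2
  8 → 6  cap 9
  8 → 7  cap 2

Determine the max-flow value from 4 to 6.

augment #1: 4→2→6 bottleneck 4, total now 4
augment #2: 4→3→6 bottleneck 9, total now 13
augment #3: 4→5→6 bottleneck 4, total now 17
augment #4: 4→7→6 bottleneck 5, total now 22
augment #5: 4→2→0→6 bottleneck 13, total now 35
augment #6: 4→2→3→6 bottleneck 2, total now 37
augment #7: 4→2→8→6 bottleneck 3, total now 40
augment #8: 4→1→2→8→6 bottleneck 6, total now 46
augment #9: 4→1→2→0→5→6 bottleneck 3, total now 49

Maximum flow value: 49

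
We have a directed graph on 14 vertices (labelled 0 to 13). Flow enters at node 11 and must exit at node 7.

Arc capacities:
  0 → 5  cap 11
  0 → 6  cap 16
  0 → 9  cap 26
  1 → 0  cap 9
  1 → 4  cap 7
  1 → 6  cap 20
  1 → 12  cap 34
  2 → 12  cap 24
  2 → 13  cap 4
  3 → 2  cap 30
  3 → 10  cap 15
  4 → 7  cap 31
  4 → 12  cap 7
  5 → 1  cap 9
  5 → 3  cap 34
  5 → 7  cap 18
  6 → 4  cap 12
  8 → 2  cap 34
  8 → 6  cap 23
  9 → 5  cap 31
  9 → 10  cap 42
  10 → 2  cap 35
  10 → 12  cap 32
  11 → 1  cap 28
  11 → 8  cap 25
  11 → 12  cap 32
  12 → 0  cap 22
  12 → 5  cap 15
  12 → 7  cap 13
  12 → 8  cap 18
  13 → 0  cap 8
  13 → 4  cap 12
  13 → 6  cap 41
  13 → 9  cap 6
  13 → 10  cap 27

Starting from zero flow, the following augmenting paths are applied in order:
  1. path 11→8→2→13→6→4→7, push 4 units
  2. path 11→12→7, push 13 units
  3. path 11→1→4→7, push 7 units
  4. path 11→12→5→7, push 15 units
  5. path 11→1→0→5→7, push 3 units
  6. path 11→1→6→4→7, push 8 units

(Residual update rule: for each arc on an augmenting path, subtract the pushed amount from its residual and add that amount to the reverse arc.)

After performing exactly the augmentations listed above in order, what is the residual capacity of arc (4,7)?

Residual capacity of (4,7): 12

after path 1 (11→8→2→13→6→4→7, push 4): res(4,7)=27
after path 2 (11→12→7, push 13): res(4,7)=27
after path 3 (11→1→4→7, push 7): res(4,7)=20
after path 4 (11→12→5→7, push 15): res(4,7)=20
after path 5 (11→1→0→5→7, push 3): res(4,7)=20
after path 6 (11→1→6→4→7, push 8): res(4,7)=12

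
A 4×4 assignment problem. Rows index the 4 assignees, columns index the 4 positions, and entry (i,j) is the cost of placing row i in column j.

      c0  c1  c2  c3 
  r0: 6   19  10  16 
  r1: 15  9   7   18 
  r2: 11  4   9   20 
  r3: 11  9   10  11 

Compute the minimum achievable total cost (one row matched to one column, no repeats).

Minimum assignment cost: 28

optimal assignment: row0→col0 (cost 6), row1→col2 (cost 7), row2→col1 (cost 4), row3→col3 (cost 11)
total = 6 + 7 + 4 + 11 = 28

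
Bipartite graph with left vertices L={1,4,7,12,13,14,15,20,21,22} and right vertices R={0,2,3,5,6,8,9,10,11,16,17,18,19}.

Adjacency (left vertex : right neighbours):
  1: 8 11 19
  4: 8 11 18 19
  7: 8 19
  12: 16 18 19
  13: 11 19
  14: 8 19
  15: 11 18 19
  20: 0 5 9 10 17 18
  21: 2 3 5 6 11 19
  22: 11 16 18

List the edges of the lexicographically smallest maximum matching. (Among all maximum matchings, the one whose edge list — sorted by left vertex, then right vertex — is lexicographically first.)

Lex-smallest maximum matching: {(1,8), (4,11), (7,19), (12,16), (15,18), (20,0), (21,2)}

|M| = 7 (so the lex-smallest maximum matching has 7 edges)
process left vertices in ascending order; for each, take the smallest-labelled available neighbour that still permits 7 edges overall, or leave it unmatched if none does
lex-smallest matching: {1-8, 4-11, 7-19, 12-16, 15-18, 20-0, 21-2}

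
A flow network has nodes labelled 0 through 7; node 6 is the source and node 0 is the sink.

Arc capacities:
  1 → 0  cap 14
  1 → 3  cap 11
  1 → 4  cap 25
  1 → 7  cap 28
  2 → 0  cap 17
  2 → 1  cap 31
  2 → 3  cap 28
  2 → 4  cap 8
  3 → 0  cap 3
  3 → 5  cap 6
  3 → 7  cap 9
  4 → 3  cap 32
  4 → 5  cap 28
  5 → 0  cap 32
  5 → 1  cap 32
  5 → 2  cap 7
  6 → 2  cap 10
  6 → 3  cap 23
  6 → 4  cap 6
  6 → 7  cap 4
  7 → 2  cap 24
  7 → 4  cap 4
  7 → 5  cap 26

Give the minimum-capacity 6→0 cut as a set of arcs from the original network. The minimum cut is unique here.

augment #1: 6→2→0 push 10
augment #2: 6→3→0 push 3
augment #3: 6→3→5→0 push 6
augment #4: 6→4→5→0 push 6
augment #5: 6→7→2→0 push 4
augment #6: 6→3→7→2→0 push 3
augment #7: 6→3→7→5→0 push 6
max flow = 38; residual-reachable set from 6 gives S-side
cut edges (S→T): {(3,0), (3,5), (3,7), (6,2), (6,4), (6,7)} total cap 38

Min-cut arcs: {(3,0), (3,5), (3,7), (6,2), (6,4), (6,7)} (total capacity 38)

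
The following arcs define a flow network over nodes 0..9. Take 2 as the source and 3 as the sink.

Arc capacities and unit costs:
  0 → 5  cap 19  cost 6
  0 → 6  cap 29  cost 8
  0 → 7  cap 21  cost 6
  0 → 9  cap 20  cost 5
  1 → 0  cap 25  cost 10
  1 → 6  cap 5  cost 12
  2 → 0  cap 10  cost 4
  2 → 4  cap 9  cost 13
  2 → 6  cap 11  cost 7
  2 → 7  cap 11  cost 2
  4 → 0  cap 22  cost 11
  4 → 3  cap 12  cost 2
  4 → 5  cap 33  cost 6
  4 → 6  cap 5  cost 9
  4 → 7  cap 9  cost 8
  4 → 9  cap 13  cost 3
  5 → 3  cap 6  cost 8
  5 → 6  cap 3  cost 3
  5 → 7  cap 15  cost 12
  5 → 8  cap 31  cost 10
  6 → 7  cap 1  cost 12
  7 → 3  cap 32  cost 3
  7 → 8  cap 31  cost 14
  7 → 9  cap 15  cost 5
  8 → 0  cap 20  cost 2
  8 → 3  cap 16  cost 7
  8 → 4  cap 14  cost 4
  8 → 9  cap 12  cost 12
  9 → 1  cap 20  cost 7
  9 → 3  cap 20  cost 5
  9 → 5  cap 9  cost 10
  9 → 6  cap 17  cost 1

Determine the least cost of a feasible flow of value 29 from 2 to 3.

Minimum cost for 29 units: 305

shortest-cost path #1: 2→7→3 push 11 @ unit cost 5 (adds 55)
shortest-cost path #2: 2→0→7→3 push 10 @ unit cost 13 (adds 130)
shortest-cost path #3: 2→4→3 push 8 @ unit cost 15 (adds 120)
total cost = 305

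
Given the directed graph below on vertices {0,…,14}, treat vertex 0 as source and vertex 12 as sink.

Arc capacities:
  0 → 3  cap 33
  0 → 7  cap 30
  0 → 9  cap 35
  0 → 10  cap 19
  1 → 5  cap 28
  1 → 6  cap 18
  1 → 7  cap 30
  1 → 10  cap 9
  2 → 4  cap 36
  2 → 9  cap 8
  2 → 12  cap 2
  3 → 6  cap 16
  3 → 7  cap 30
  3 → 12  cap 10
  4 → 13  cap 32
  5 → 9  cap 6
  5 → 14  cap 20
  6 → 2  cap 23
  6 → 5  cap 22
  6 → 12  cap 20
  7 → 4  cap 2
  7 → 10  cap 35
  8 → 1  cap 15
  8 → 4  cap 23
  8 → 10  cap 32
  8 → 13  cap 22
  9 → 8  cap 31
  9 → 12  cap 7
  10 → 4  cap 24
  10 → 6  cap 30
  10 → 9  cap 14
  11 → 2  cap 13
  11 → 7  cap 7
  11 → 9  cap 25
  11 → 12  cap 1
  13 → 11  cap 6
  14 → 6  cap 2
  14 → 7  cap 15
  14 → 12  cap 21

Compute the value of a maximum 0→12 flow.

Maximum flow value: 60

augment #1: 0→3→12 bottleneck 10, total now 10
augment #2: 0→9→12 bottleneck 7, total now 17
augment #3: 0→3→6→12 bottleneck 16, total now 33
augment #4: 0→10→6→12 bottleneck 4, total now 37
augment #5: 0→10→6→2→12 bottleneck 2, total now 39
augment #6: 0→7→4→13→11→12 bottleneck 1, total now 40
augment #7: 0→10→6→5→14→12 bottleneck 13, total now 53
augment #8: 0→7→10→6→5→14→12 bottleneck 7, total now 60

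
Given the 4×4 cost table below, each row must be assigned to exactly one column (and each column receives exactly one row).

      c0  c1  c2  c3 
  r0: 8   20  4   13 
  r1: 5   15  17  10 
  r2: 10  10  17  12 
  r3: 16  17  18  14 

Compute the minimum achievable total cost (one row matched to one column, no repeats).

optimal assignment: row0→col2 (cost 4), row1→col0 (cost 5), row2→col1 (cost 10), row3→col3 (cost 14)
total = 4 + 5 + 10 + 14 = 33

Minimum assignment cost: 33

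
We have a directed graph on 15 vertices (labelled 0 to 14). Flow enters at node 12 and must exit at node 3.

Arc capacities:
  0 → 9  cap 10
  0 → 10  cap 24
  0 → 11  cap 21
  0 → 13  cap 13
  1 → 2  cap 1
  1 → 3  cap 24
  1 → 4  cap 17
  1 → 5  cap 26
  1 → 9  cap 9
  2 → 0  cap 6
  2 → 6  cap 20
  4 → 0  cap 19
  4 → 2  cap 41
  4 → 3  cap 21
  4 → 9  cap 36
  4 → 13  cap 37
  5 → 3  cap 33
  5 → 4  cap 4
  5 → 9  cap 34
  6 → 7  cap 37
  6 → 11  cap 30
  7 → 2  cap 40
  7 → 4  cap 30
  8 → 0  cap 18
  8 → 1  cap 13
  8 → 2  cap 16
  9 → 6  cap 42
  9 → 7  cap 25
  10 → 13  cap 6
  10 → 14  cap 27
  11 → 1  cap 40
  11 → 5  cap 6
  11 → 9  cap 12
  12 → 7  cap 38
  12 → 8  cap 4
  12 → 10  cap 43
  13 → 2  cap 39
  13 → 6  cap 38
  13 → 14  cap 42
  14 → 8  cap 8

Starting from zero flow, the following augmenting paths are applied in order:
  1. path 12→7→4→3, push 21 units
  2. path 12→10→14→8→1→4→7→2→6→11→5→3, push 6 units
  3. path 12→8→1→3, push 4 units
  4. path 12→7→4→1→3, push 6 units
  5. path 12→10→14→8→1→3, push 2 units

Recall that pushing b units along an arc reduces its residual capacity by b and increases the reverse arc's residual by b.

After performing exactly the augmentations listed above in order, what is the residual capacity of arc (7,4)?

Residual capacity of (7,4): 9

after path 1 (12→7→4→3, push 21): res(7,4)=9
after path 2 (12→10→14→8→1→4→7→2→6→11→5→3, push 6): res(7,4)=15
after path 3 (12→8→1→3, push 4): res(7,4)=15
after path 4 (12→7→4→1→3, push 6): res(7,4)=9
after path 5 (12→10→14→8→1→3, push 2): res(7,4)=9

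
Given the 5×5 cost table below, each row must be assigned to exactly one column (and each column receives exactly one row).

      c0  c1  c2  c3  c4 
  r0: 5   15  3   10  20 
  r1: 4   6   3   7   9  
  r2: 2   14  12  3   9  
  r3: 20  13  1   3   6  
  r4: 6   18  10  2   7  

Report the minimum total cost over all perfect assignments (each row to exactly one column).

optimal assignment: row0→col2 (cost 3), row1→col1 (cost 6), row2→col0 (cost 2), row3→col4 (cost 6), row4→col3 (cost 2)
total = 3 + 6 + 2 + 6 + 2 = 19

Minimum assignment cost: 19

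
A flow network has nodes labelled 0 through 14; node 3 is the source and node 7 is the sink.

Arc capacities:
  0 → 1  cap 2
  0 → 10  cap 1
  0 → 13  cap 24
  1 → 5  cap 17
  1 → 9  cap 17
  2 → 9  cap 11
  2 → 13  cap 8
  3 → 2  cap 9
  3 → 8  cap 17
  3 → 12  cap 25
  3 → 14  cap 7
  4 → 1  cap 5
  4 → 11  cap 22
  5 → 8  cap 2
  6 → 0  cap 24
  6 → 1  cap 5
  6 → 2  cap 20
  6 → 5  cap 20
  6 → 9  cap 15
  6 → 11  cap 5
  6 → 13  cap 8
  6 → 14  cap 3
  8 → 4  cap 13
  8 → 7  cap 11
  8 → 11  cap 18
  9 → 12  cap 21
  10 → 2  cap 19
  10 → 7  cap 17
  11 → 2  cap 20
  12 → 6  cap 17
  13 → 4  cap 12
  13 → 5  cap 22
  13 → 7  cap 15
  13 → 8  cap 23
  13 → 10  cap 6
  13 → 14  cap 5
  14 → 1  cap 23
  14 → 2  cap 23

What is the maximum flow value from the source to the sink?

augment #1: 3→8→7 bottleneck 11, total now 11
augment #2: 3→2→13→7 bottleneck 8, total now 19
augment #3: 3→12→6→13→7 bottleneck 7, total now 26
augment #4: 3→12→6→0→10→7 bottleneck 1, total now 27
augment #5: 3→12→6→13→10→7 bottleneck 1, total now 28
augment #6: 3→12→6→0→13→10→7 bottleneck 5, total now 33

Maximum flow value: 33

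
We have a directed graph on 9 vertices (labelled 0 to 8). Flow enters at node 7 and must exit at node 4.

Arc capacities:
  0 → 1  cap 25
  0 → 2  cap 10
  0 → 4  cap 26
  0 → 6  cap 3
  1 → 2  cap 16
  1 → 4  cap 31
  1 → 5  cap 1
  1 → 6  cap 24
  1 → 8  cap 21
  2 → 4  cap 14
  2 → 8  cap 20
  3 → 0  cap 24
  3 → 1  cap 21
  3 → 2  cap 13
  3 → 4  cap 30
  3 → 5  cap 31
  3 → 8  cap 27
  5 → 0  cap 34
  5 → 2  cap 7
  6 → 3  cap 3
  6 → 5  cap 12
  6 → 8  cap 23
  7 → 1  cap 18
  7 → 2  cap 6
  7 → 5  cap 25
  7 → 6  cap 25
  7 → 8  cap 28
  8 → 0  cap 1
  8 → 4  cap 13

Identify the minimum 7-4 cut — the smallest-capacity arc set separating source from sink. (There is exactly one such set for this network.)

Min-cut arcs: {(6,3), (6,5), (7,1), (7,2), (7,5), (8,0), (8,4)} (total capacity 78)

augment #1: 7→1→4 push 18
augment #2: 7→2→4 push 6
augment #3: 7→8→4 push 13
augment #4: 7→5→0→4 push 25
augment #5: 7→6→3→4 push 3
augment #6: 7→8→0→4 push 1
augment #7: 7→6→5→2→4 push 7
augment #8: 7→6→5→0→1→4 push 5
max flow = 78; residual-reachable set from 7 gives S-side
cut edges (S→T): {(6,3), (6,5), (7,1), (7,2), (7,5), (8,0), (8,4)} total cap 78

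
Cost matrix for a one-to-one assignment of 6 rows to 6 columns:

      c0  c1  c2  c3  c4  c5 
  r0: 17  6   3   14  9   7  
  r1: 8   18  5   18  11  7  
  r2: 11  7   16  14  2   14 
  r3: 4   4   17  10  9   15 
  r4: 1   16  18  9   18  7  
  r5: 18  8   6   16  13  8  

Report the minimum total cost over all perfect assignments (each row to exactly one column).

optimal assignment: row0→col2 (cost 3), row1→col5 (cost 7), row2→col4 (cost 2), row3→col3 (cost 10), row4→col0 (cost 1), row5→col1 (cost 8)
total = 3 + 7 + 2 + 10 + 1 + 8 = 31

Minimum assignment cost: 31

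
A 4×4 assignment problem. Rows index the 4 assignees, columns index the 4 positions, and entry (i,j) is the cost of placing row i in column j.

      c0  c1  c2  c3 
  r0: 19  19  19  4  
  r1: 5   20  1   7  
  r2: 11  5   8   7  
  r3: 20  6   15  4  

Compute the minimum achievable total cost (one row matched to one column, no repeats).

optimal assignment: row0→col3 (cost 4), row1→col2 (cost 1), row2→col0 (cost 11), row3→col1 (cost 6)
total = 4 + 1 + 11 + 6 = 22

Minimum assignment cost: 22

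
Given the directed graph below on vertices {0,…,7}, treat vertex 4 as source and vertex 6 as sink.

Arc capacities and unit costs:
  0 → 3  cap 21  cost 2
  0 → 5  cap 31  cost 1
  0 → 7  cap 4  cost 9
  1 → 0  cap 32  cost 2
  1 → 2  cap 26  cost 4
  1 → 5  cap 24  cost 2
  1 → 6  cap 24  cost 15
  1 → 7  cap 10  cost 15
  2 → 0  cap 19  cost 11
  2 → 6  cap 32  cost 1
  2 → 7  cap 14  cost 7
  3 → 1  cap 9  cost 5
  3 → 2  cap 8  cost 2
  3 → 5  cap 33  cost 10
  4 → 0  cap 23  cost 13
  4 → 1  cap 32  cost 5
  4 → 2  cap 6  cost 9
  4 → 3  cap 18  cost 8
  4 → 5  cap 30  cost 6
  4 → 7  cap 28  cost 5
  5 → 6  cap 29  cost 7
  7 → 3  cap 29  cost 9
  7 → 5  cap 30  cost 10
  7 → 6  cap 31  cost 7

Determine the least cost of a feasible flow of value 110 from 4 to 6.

shortest-cost path #1: 4→2→6 push 6 @ unit cost 10 (adds 60)
shortest-cost path #2: 4→1→2→6 push 26 @ unit cost 10 (adds 260)
shortest-cost path #3: 4→7→6 push 28 @ unit cost 12 (adds 336)
shortest-cost path #4: 4→5→6 push 29 @ unit cost 13 (adds 377)
shortest-cost path #5: 4→1→6 push 6 @ unit cost 20 (adds 120)
shortest-cost path #6: 4→3→2→1→6 push 8 @ unit cost 21 (adds 168)
shortest-cost path #7: 4→3→1→6 push 7 @ unit cost 28 (adds 196)
total cost = 1517

Minimum cost for 110 units: 1517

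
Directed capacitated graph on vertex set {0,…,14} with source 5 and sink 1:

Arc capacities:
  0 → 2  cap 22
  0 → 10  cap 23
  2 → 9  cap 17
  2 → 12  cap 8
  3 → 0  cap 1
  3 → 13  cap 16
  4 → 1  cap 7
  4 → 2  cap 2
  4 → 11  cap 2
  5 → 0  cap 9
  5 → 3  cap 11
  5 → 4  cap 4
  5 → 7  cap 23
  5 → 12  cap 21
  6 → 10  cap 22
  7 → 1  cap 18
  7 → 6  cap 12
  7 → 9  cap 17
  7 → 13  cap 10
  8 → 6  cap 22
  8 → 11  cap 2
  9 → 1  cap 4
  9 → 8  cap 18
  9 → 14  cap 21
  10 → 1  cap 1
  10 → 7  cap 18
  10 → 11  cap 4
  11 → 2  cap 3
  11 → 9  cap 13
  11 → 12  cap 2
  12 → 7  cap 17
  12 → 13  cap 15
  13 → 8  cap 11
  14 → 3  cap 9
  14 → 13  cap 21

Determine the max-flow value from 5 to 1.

Maximum flow value: 27

augment #1: 5→4→1 bottleneck 4, total now 4
augment #2: 5→7→1 bottleneck 18, total now 22
augment #3: 5→0→10→1 bottleneck 1, total now 23
augment #4: 5→7→9→1 bottleneck 4, total now 27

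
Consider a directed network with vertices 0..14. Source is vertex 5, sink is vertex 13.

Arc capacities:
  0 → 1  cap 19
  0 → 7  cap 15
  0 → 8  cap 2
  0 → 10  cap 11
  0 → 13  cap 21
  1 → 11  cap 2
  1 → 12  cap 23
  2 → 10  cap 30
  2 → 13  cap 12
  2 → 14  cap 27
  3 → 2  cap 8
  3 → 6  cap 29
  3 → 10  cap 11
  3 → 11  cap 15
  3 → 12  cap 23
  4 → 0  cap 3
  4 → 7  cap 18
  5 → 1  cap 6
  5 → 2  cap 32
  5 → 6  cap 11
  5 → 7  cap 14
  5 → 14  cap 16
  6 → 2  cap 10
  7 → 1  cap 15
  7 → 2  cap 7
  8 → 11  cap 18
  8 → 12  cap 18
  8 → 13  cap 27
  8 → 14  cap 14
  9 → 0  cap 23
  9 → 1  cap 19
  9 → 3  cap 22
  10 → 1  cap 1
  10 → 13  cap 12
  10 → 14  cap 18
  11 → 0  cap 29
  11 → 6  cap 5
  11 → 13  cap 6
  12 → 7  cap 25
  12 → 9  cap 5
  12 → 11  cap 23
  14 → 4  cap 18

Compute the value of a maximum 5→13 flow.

Maximum flow value: 49

augment #1: 5→2→13 bottleneck 12, total now 12
augment #2: 5→1→11→13 bottleneck 2, total now 14
augment #3: 5→2→10→13 bottleneck 12, total now 26
augment #4: 5→1→12→11→13 bottleneck 4, total now 30
augment #5: 5→14→4→0→13 bottleneck 3, total now 33
augment #6: 5→7→1→12→9→0→13 bottleneck 5, total now 38
augment #7: 5→7→1→12→11→0→13 bottleneck 9, total now 47
augment #8: 5→2→10→1→12→11→0→13 bottleneck 1, total now 48
augment #9: 5→14→4→7→1→12→11→0→13 bottleneck 1, total now 49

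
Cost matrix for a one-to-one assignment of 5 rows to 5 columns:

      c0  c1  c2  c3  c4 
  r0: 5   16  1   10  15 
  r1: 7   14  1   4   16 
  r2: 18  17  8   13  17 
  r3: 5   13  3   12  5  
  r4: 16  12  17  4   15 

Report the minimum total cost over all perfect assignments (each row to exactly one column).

Minimum assignment cost: 32

optimal assignment: row0→col0 (cost 5), row1→col2 (cost 1), row2→col1 (cost 17), row3→col4 (cost 5), row4→col3 (cost 4)
total = 5 + 1 + 17 + 5 + 4 = 32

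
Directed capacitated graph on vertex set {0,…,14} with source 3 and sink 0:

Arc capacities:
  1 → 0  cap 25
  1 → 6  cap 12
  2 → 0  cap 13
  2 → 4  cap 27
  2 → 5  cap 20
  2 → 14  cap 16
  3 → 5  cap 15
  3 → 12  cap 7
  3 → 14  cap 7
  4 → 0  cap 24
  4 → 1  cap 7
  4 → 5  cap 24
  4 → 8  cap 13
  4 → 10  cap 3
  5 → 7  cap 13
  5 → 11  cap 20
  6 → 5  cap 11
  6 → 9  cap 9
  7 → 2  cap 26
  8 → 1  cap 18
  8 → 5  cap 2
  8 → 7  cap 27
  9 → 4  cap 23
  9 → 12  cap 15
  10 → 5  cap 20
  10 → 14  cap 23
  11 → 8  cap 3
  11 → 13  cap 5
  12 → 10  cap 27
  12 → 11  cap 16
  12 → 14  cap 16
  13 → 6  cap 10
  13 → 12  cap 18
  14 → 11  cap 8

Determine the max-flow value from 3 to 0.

Maximum flow value: 21

augment #1: 3→5→7→2→0 bottleneck 13, total now 13
augment #2: 3→5→11→8→1→0 bottleneck 2, total now 15
augment #3: 3→12→11→8→1→0 bottleneck 1, total now 16
augment #4: 3→12→11→13→6→9→4→0 bottleneck 5, total now 21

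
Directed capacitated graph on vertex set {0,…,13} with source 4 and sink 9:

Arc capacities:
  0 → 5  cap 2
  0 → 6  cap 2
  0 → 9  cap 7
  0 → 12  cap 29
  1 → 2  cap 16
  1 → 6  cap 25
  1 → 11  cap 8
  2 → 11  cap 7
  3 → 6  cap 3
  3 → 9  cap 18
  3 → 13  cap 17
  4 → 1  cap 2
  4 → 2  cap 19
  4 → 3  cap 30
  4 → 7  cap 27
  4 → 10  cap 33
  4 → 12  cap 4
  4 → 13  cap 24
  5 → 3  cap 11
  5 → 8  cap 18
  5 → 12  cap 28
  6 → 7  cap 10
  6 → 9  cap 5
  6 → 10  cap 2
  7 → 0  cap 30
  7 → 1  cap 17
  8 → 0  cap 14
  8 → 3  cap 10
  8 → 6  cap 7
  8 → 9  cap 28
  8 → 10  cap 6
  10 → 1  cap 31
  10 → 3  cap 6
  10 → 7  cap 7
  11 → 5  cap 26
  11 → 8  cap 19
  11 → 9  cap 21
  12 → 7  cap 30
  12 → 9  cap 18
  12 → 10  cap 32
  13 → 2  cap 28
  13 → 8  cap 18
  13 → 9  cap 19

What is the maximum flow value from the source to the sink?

augment #1: 4→3→9 bottleneck 18, total now 18
augment #2: 4→12→9 bottleneck 4, total now 22
augment #3: 4→13→9 bottleneck 19, total now 41
augment #4: 4→1→6→9 bottleneck 2, total now 43
augment #5: 4→2→11→9 bottleneck 7, total now 50
augment #6: 4→3→6→9 bottleneck 3, total now 53
augment #7: 4→7→0→9 bottleneck 7, total now 60
augment #8: 4→13→8→9 bottleneck 5, total now 65
augment #9: 4→3→13→8→9 bottleneck 9, total now 74
augment #10: 4→7→0→12→9 bottleneck 14, total now 88
augment #11: 4→7→1→11→9 bottleneck 6, total now 94
augment #12: 4→10→1→11→9 bottleneck 2, total now 96
augment #13: 4→10→3→13→8→9 bottleneck 4, total now 100
augment #14: 4→10→7→0→5→8→9 bottleneck 2, total now 102

Maximum flow value: 102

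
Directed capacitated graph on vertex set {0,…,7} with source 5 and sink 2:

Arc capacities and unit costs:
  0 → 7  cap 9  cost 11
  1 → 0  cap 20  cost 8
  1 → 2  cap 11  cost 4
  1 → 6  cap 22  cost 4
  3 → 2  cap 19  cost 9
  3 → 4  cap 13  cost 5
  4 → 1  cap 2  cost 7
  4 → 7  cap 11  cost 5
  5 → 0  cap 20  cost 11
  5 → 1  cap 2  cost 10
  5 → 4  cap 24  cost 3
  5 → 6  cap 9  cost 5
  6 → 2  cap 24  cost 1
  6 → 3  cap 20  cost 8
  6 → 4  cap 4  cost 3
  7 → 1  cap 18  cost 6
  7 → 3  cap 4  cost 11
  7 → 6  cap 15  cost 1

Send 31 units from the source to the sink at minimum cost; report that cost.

Minimum cost for 31 units: 412

shortest-cost path #1: 5→6→2 push 9 @ unit cost 6 (adds 54)
shortest-cost path #2: 5→4→7→6→2 push 11 @ unit cost 10 (adds 110)
shortest-cost path #3: 5→1→2 push 2 @ unit cost 14 (adds 28)
shortest-cost path #4: 5→4→1→2 push 2 @ unit cost 14 (adds 28)
shortest-cost path #5: 5→0→7→6→2 push 4 @ unit cost 24 (adds 96)
shortest-cost path #6: 5→0→7→1→2 push 3 @ unit cost 32 (adds 96)
total cost = 412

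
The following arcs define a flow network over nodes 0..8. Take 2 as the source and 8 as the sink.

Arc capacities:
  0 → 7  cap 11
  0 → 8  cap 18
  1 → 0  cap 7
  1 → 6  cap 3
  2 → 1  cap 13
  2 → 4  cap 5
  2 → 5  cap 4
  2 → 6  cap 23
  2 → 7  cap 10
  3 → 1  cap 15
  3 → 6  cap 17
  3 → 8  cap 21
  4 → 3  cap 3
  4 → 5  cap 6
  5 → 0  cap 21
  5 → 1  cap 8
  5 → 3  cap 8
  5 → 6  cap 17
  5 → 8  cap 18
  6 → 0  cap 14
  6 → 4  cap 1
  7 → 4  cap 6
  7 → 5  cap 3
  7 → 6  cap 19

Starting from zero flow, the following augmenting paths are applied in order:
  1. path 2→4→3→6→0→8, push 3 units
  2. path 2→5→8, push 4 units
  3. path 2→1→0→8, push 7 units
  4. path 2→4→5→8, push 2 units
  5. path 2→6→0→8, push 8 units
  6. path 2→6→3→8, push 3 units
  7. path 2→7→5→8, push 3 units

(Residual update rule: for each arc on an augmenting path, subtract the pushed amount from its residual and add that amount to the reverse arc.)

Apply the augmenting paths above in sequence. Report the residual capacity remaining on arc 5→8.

after path 1 (2→4→3→6→0→8, push 3): res(5,8)=18
after path 2 (2→5→8, push 4): res(5,8)=14
after path 3 (2→1→0→8, push 7): res(5,8)=14
after path 4 (2→4→5→8, push 2): res(5,8)=12
after path 5 (2→6→0→8, push 8): res(5,8)=12
after path 6 (2→6→3→8, push 3): res(5,8)=12
after path 7 (2→7→5→8, push 3): res(5,8)=9

Residual capacity of (5,8): 9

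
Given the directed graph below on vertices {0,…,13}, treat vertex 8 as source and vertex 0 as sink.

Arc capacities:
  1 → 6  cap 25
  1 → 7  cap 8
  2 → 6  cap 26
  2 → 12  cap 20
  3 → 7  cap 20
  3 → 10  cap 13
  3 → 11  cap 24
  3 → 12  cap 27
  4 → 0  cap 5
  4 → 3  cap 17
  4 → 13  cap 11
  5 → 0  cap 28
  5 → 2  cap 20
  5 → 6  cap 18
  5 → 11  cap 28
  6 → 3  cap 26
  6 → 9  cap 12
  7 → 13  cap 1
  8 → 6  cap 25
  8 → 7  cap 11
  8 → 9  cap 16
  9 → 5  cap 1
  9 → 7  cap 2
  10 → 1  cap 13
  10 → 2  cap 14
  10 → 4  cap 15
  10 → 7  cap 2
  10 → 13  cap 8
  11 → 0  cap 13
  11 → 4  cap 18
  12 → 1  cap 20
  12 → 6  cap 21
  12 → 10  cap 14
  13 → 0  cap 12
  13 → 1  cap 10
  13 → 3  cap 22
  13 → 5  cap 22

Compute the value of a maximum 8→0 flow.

Maximum flow value: 27

augment #1: 8→7→13→0 bottleneck 1, total now 1
augment #2: 8→9→5→0 bottleneck 1, total now 2
augment #3: 8→6→3→11→0 bottleneck 13, total now 15
augment #4: 8→6→3→10→4→0 bottleneck 5, total now 20
augment #5: 8→6→3→10→13→0 bottleneck 7, total now 27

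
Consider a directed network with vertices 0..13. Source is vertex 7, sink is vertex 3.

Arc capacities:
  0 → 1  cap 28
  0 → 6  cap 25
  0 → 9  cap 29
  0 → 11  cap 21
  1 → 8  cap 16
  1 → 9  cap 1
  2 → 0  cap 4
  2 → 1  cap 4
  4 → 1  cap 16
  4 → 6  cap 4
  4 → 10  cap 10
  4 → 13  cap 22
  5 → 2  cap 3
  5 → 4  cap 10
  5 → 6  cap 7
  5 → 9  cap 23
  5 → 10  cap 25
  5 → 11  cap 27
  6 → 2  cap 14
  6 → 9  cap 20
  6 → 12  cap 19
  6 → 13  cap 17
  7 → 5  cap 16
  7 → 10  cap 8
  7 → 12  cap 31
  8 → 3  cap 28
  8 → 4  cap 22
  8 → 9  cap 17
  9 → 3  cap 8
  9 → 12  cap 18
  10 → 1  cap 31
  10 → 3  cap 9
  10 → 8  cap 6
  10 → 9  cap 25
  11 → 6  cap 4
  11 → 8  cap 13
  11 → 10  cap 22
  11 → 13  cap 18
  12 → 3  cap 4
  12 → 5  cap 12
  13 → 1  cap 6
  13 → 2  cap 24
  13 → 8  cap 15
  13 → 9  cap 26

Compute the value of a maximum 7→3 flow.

augment #1: 7→10→3 bottleneck 8, total now 8
augment #2: 7→12→3 bottleneck 4, total now 12
augment #3: 7→5→9→3 bottleneck 8, total now 20
augment #4: 7→5→10→3 bottleneck 1, total now 21
augment #5: 7→5→10→8→3 bottleneck 6, total now 27
augment #6: 7→5→11→8→3 bottleneck 1, total now 28
augment #7: 7→12→5→11→8→3 bottleneck 12, total now 40

Maximum flow value: 40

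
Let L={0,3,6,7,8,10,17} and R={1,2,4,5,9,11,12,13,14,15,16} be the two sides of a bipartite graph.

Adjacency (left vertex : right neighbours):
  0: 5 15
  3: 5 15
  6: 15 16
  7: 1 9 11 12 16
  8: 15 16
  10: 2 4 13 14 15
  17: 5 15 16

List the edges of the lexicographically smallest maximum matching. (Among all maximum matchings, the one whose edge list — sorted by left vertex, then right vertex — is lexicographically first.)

|M| = 5 (so the lex-smallest maximum matching has 5 edges)
process left vertices in ascending order; for each, take the smallest-labelled available neighbour that still permits 5 edges overall, or leave it unmatched if none does
lex-smallest matching: {0-5, 3-15, 6-16, 7-1, 10-2}

Lex-smallest maximum matching: {(0,5), (3,15), (6,16), (7,1), (10,2)}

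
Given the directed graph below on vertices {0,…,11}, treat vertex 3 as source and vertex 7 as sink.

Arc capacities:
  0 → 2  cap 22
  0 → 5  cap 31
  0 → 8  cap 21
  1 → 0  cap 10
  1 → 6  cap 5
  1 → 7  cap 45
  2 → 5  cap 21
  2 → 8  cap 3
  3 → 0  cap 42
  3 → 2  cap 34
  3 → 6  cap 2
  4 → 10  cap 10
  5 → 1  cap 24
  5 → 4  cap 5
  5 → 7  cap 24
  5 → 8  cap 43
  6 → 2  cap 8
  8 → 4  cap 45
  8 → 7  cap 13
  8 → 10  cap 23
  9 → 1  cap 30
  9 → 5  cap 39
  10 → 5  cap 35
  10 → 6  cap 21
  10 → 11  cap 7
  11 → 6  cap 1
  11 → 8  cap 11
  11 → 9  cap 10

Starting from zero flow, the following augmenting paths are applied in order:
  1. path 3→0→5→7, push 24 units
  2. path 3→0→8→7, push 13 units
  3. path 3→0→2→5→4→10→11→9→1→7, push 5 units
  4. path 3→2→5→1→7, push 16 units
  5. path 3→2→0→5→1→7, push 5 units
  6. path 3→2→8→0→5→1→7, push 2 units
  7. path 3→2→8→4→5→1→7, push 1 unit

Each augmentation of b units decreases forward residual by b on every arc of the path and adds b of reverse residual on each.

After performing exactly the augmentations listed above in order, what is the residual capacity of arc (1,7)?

Residual capacity of (1,7): 16

after path 1 (3→0→5→7, push 24): res(1,7)=45
after path 2 (3→0→8→7, push 13): res(1,7)=45
after path 3 (3→0→2→5→4→10→11→9→1→7, push 5): res(1,7)=40
after path 4 (3→2→5→1→7, push 16): res(1,7)=24
after path 5 (3→2→0→5→1→7, push 5): res(1,7)=19
after path 6 (3→2→8→0→5→1→7, push 2): res(1,7)=17
after path 7 (3→2→8→4→5→1→7, push 1): res(1,7)=16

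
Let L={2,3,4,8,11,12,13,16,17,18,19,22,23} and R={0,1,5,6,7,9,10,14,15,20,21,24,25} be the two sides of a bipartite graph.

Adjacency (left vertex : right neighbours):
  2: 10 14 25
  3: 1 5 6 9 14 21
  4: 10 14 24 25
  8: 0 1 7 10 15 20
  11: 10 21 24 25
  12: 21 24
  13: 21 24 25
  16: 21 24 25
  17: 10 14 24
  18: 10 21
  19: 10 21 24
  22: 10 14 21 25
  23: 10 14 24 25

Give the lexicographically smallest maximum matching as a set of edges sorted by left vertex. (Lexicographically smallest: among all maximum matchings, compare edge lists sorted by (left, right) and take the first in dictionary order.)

Lex-smallest maximum matching: {(2,10), (3,1), (4,14), (8,0), (11,21), (12,24), (13,25)}

|M| = 7 (so the lex-smallest maximum matching has 7 edges)
process left vertices in ascending order; for each, take the smallest-labelled available neighbour that still permits 7 edges overall, or leave it unmatched if none does
lex-smallest matching: {2-10, 3-1, 4-14, 8-0, 11-21, 12-24, 13-25}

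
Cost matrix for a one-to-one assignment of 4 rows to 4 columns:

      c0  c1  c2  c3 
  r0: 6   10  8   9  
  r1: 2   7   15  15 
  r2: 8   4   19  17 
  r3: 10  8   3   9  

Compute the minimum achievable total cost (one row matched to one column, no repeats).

Minimum assignment cost: 18

optimal assignment: row0→col3 (cost 9), row1→col0 (cost 2), row2→col1 (cost 4), row3→col2 (cost 3)
total = 9 + 2 + 4 + 3 = 18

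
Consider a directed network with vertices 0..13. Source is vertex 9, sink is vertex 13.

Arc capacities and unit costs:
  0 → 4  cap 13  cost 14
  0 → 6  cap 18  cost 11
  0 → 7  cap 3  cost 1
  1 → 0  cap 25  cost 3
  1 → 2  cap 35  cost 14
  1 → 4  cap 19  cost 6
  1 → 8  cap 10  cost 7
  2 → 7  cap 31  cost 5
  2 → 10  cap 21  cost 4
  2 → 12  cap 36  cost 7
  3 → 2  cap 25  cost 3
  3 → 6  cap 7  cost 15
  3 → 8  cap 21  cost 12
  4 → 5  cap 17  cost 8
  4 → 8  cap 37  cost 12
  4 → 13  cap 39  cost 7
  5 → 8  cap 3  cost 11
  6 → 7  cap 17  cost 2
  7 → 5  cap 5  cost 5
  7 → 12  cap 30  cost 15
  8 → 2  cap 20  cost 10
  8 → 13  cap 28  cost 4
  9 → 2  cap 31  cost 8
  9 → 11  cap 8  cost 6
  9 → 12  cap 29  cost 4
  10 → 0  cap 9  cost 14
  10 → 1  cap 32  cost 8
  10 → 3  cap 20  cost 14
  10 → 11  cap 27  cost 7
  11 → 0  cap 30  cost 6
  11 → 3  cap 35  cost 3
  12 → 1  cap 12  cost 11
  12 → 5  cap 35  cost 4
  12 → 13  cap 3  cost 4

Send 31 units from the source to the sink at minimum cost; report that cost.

shortest-cost path #1: 9→12→13 push 3 @ unit cost 8 (adds 24)
shortest-cost path #2: 9→12→5→8→13 push 3 @ unit cost 23 (adds 69)
shortest-cost path #3: 9→11→3→8→13 push 8 @ unit cost 25 (adds 200)
shortest-cost path #4: 9→12→1→8→13 push 10 @ unit cost 26 (adds 260)
shortest-cost path #5: 9→12→1→4→13 push 2 @ unit cost 28 (adds 56)
shortest-cost path #6: 9→2→10→1→4→13 push 5 @ unit cost 33 (adds 165)
total cost = 774

Minimum cost for 31 units: 774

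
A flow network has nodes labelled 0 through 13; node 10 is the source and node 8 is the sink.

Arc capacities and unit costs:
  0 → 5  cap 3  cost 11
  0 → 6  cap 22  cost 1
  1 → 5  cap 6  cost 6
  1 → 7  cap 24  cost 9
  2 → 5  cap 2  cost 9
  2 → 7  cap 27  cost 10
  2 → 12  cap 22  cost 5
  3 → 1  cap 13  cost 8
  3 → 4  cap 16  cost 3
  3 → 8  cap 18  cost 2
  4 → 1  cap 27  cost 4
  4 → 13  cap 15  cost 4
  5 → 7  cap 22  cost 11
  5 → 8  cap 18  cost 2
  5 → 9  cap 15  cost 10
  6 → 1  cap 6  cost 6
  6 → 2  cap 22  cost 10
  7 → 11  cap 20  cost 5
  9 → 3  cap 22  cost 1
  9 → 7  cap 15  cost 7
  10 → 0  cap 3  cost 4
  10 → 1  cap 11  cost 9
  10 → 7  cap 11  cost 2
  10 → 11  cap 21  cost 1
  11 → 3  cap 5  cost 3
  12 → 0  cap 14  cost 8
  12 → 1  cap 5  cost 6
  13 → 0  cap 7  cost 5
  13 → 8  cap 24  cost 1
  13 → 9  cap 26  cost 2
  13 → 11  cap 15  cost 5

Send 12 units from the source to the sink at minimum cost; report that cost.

shortest-cost path #1: 10→11→3→8 push 5 @ unit cost 6 (adds 30)
shortest-cost path #2: 10→0→5→8 push 3 @ unit cost 17 (adds 51)
shortest-cost path #3: 10→1→5→8 push 4 @ unit cost 17 (adds 68)
total cost = 149

Minimum cost for 12 units: 149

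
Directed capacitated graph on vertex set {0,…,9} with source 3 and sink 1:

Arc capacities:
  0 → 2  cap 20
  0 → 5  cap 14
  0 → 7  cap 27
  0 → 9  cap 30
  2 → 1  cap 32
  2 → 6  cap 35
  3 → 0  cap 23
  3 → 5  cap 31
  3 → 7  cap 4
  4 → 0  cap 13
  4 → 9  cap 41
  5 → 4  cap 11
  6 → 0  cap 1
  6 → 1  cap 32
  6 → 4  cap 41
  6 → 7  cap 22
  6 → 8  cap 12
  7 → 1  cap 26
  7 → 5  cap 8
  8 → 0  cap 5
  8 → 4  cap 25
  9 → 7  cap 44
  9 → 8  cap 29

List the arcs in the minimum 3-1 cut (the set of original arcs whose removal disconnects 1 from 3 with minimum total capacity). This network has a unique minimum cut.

augment #1: 3→7→1 push 4
augment #2: 3→0→2→1 push 20
augment #3: 3→0→7→1 push 3
augment #4: 3→5→4→0→7→1 push 11
max flow = 38; residual-reachable set from 3 gives S-side
cut edges (S→T): {(3,0), (3,7), (5,4)} total cap 38

Min-cut arcs: {(3,0), (3,7), (5,4)} (total capacity 38)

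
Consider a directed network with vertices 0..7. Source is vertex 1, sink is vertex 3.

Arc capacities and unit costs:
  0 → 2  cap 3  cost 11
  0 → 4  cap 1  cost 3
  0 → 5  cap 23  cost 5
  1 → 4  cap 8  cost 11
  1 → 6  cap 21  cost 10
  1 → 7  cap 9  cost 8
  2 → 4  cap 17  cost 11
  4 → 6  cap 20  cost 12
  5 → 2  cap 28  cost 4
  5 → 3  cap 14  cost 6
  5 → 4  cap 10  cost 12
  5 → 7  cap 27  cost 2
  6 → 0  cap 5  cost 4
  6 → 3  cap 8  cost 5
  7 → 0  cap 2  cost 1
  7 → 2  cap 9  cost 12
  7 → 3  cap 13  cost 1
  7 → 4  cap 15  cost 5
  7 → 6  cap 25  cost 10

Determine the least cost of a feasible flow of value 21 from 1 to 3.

Minimum cost for 21 units: 289

shortest-cost path #1: 1→7→3 push 9 @ unit cost 9 (adds 81)
shortest-cost path #2: 1→6→3 push 8 @ unit cost 15 (adds 120)
shortest-cost path #3: 1→6→0→5→7→3 push 4 @ unit cost 22 (adds 88)
total cost = 289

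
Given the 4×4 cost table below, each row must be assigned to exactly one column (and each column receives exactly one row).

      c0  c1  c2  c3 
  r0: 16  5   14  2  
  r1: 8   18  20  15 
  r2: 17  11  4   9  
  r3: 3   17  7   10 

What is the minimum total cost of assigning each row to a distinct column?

Minimum assignment cost: 27

one of 3 optimal assignments: row0→col1 (cost 5), row1→col0 (cost 8), row2→col2 (cost 4), row3→col3 (cost 10)
total = 5 + 8 + 4 + 10 = 27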